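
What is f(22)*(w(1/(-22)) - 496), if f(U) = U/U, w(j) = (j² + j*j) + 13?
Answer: -116885/242 ≈ -483.00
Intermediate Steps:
w(j) = 13 + 2*j² (w(j) = (j² + j²) + 13 = 2*j² + 13 = 13 + 2*j²)
f(U) = 1
f(22)*(w(1/(-22)) - 496) = 1*((13 + 2*(1/(-22))²) - 496) = 1*((13 + 2*(-1/22)²) - 496) = 1*((13 + 2*(1/484)) - 496) = 1*((13 + 1/242) - 496) = 1*(3147/242 - 496) = 1*(-116885/242) = -116885/242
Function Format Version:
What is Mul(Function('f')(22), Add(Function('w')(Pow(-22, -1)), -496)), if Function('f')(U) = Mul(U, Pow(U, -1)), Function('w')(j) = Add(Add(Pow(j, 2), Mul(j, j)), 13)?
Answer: Rational(-116885, 242) ≈ -483.00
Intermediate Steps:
Function('w')(j) = Add(13, Mul(2, Pow(j, 2))) (Function('w')(j) = Add(Add(Pow(j, 2), Pow(j, 2)), 13) = Add(Mul(2, Pow(j, 2)), 13) = Add(13, Mul(2, Pow(j, 2))))
Function('f')(U) = 1
Mul(Function('f')(22), Add(Function('w')(Pow(-22, -1)), -496)) = Mul(1, Add(Add(13, Mul(2, Pow(Pow(-22, -1), 2))), -496)) = Mul(1, Add(Add(13, Mul(2, Pow(Rational(-1, 22), 2))), -496)) = Mul(1, Add(Add(13, Mul(2, Rational(1, 484))), -496)) = Mul(1, Add(Add(13, Rational(1, 242)), -496)) = Mul(1, Add(Rational(3147, 242), -496)) = Mul(1, Rational(-116885, 242)) = Rational(-116885, 242)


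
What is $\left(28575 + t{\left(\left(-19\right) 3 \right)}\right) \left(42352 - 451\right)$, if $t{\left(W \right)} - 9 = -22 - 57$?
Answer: $1194388005$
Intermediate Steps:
$t{\left(W \right)} = -70$ ($t{\left(W \right)} = 9 - 79 = -70$)
$\left(28575 + t{\left(\left(-19\right) 3 \right)}\right) \left(42352 - 451\right) = \left(28575 - 70\right) \left(42352 - 451\right) = 28505 \cdot 41901 = 1194388005$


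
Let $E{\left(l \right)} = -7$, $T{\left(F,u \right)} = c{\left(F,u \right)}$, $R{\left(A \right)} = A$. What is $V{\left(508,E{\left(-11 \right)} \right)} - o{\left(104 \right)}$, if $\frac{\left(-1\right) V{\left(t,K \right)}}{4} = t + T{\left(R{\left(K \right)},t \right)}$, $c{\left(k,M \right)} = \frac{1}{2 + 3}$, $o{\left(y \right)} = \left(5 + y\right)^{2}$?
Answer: $- \frac{69569}{5} \approx -13914.0$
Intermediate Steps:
$c{\left(k,M \right)} = \frac{1}{5}$
$T{\left(F,u \right)} = \frac{1}{5}$
$V{\left(t,K \right)} = - \frac{4}{5} - 4 t$ ($V{\left(t,K \right)} = - 4 \left(t + \frac{1}{5}\right) = - 4 \left(\frac{1}{5} + t\right) = - \frac{4}{5} - 4 t$)
$V{\left(508,E{\left(-11 \right)} \right)} - o{\left(104 \right)} = \left(- \frac{4}{5} - 2032\right) - \left(5 + 104\right)^{2} = \left(- \frac{4}{5} - 2032\right) - 109^{2} = - \frac{10164}{5} - 11881 = - \frac{69569}{5}$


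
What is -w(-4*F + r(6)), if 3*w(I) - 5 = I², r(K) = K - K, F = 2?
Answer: -23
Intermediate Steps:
r(K) = 0
w(I) = 5/3 + I²/3
-w(-4*F + r(6)) = -(5/3 + (-4*2 + 0)²/3) = -(5/3 + (-8 + 0)²/3) = -(5/3 + (⅓)*(-8)²) = -(5/3 + (⅓)*64) = -(5/3 + 64/3) = -1*23 = -23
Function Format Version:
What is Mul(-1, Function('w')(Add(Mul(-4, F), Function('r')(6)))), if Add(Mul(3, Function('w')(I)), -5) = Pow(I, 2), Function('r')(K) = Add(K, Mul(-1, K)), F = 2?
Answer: -23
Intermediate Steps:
Function('r')(K) = 0
Function('w')(I) = Add(Rational(5, 3), Mul(Rational(1, 3), Pow(I, 2)))
Mul(-1, Function('w')(Add(Mul(-4, F), Function('r')(6)))) = Mul(-1, Add(Rational(5, 3), Mul(Rational(1, 3), Pow(Add(Mul(-4, 2), 0), 2)))) = Mul(-1, Add(Rational(5, 3), Mul(Rational(1, 3), Pow(Add(-8, 0), 2)))) = Mul(-1, Add(Rational(5, 3), Mul(Rational(1, 3), Pow(-8, 2)))) = Mul(-1, Add(Rational(5, 3), Mul(Rational(1, 3), 64))) = Mul(-1, Add(Rational(5, 3), Rational(64, 3))) = Mul(-1, 23) = -23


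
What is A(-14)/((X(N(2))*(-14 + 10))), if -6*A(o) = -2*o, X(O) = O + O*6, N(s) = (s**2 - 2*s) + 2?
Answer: 1/12 ≈ 0.083333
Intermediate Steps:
N(s) = 2 + s**2 - 2*s
X(O) = 7*O (X(O) = O + 6*O = 7*O)
A(o) = o/3 (A(o) = -(-1)*o/3 = o/3)
A(-14)/((X(N(2))*(-14 + 10))) = ((1/3)*(-14))/(((7*(2 + 2**2 - 2*2))*(-14 + 10))) = -14*(-1/(28*(2 + 4 - 4)))/3 = -14/(3*((7*2)*(-4))) = -14/(3*(14*(-4))) = -14/3/(-56) = -14/3*(-1/56) = 1/12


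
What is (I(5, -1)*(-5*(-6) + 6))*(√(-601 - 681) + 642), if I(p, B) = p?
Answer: 115560 + 180*I*√1282 ≈ 1.1556e+5 + 6444.9*I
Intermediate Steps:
(I(5, -1)*(-5*(-6) + 6))*(√(-601 - 681) + 642) = (5*(-5*(-6) + 6))*(√(-601 - 681) + 642) = (5*(30 + 6))*(√(-1282) + 642) = (5*36)*(I*√1282 + 642) = 180*(642 + I*√1282) = 115560 + 180*I*√1282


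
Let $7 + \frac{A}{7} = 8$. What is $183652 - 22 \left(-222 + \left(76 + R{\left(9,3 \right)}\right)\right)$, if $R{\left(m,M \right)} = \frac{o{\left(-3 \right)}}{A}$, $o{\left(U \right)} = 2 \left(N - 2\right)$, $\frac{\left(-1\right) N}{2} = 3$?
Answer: $\frac{1308400}{7} \approx 1.8691 \cdot 10^{5}$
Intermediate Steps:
$A = 7$ ($A = -49 + 7 \cdot 8 = -49 + 56 = 7$)
$N = -6$ ($N = \left(-2\right) 3 = -6$)
$o{\left(U \right)} = -16$ ($o{\left(U \right)} = 2 \left(-6 - 2\right) = 2 \left(-8\right) = -16$)
$R{\left(m,M \right)} = - \frac{16}{7}$
$183652 - 22 \left(-222 + \left(76 + R{\left(9,3 \right)}\right)\right) = 183652 - 22 \left(-222 + \left(76 - \frac{16}{7}\right)\right) = 183652 - 22 \left(-222 + \frac{516}{7}\right) = 183652 - - \frac{22836}{7} = 183652 + \frac{22836}{7} = \frac{1308400}{7}$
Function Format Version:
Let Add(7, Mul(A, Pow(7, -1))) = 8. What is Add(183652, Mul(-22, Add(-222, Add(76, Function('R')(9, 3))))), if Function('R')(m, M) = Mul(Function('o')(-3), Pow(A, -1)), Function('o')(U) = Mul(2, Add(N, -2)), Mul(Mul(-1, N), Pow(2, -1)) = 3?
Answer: Rational(1308400, 7) ≈ 1.8691e+5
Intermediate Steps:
A = 7 (A = Add(-49, Mul(7, 8)) = Add(-49, 56) = 7)
N = -6 (N = Mul(-2, 3) = -6)
Function('o')(U) = -16 (Function('o')(U) = Mul(2, Add(-6, -2)) = Mul(2, -8) = -16)
Function('R')(m, M) = Rational(-16, 7) (Function('R')(m, M) = Mul(-16, Pow(7, -1)) = Mul(-16, Rational(1, 7)) = Rational(-16, 7))
Add(183652, Mul(-22, Add(-222, Add(76, Function('R')(9, 3))))) = Add(183652, Mul(-22, Add(-222, Add(76, Rational(-16, 7))))) = Add(183652, Mul(-22, Add(-222, Rational(516, 7)))) = Add(183652, Mul(-22, Rational(-1038, 7))) = Add(183652, Rational(22836, 7)) = Rational(1308400, 7)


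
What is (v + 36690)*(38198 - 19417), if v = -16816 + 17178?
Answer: 695873612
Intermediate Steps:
v = 362
(v + 36690)*(38198 - 19417) = (362 + 36690)*(38198 - 19417) = 37052*18781 = 695873612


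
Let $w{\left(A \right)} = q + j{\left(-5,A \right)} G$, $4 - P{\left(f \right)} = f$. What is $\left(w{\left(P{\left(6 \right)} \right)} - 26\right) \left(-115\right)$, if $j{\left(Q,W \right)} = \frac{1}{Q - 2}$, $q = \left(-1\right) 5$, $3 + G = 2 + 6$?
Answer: $\frac{25530}{7} \approx 3647.1$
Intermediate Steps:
$P{\left(f \right)} = 4 - f$
$G = 5$ ($G = -3 + \left(2 + 6\right) = -3 + 8 = 5$)
$q = -5$
$j{\left(Q,W \right)} = \frac{1}{-2 + Q}$
$w{\left(A \right)} = - \frac{40}{7}$ ($w{\left(A \right)} = -5 + \frac{1}{-2 - 5} \cdot 5 = -5 + \frac{1}{-7} \cdot 5 = -5 - \frac{5}{7} = - \frac{40}{7}$)
$\left(w{\left(P{\left(6 \right)} \right)} - 26\right) \left(-115\right) = \left(- \frac{40}{7} - 26\right) \left(-115\right) = \left(- \frac{222}{7}\right) \left(-115\right) = \frac{25530}{7}$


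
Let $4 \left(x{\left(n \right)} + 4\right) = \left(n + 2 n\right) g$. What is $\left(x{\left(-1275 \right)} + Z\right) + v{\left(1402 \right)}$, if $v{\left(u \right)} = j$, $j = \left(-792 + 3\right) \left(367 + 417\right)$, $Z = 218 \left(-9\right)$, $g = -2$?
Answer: $- \frac{1237259}{2} \approx -6.1863 \cdot 10^{5}$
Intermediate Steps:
$Z = -1962$
$j = -618576$ ($j = \left(-789\right) 784 = -618576$)
$v{\left(u \right)} = -618576$
$x{\left(n \right)} = -4 - \frac{3 n}{2}$ ($x{\left(n \right)} = -4 + \frac{\left(n + 2 n\right) \left(-2\right)}{4} = -4 + \frac{3 n \left(-2\right)}{4} = -4 + \frac{\left(-6\right) n}{4} = -4 - \frac{3 n}{2}$)
$\left(x{\left(-1275 \right)} + Z\right) + v{\left(1402 \right)} = \left(\left(-4 - - \frac{3825}{2}\right) - 1962\right) - 618576 = \left(\left(-4 + \frac{3825}{2}\right) - 1962\right) - 618576 = \left(\frac{3817}{2} - 1962\right) - 618576 = - \frac{107}{2} - 618576 = - \frac{1237259}{2}$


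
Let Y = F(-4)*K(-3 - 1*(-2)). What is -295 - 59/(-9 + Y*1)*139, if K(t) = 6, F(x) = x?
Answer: -1534/33 ≈ -46.485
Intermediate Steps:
Y = -24 (Y = -4*6 = -24)
-295 - 59/(-9 + Y*1)*139 = -295 - 59/(-9 - 24*1)*139 = -295 - 59/(-9 - 24)*139 = -295 - 59/(-33)*139 = -295 - 59*(-1/33)*139 = -295 + (59/33)*139 = -295 + 8201/33 = -1534/33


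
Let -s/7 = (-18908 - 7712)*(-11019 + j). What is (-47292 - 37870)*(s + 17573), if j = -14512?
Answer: 405152165687654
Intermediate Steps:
s = -4757446540 (s = -7*(-18908 - 7712)*(-11019 - 14512) = -(-186340)*(-25531) = -7*679635220 = -4757446540)
(-47292 - 37870)*(s + 17573) = (-47292 - 37870)*(-4757446540 + 17573) = -85162*(-4757428967) = 405152165687654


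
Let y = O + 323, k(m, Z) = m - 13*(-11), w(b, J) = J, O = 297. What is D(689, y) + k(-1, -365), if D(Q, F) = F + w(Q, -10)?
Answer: 752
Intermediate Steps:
k(m, Z) = 143 + m (k(m, Z) = m + 143 = 143 + m)
y = 620 (y = 297 + 323 = 620)
D(Q, F) = -10 + F (D(Q, F) = F - 10 = -10 + F)
D(689, y) + k(-1, -365) = (-10 + 620) + (143 - 1) = 610 + 142 = 752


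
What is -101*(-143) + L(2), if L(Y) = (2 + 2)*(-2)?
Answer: 14435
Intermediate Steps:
L(Y) = -8 (L(Y) = 4*(-2) = -8)
-101*(-143) + L(2) = -101*(-143) - 8 = 14443 - 8 = 14435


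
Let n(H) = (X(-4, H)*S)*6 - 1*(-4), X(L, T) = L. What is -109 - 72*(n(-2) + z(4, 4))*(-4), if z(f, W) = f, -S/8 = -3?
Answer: -163693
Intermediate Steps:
S = 24 (S = -8*(-3) = 24)
n(H) = -572 (n(H) = -4*24*6 - 1*(-4) = -96*6 + 4 = -576 + 4 = -572)
-109 - 72*(n(-2) + z(4, 4))*(-4) = -109 - 72*(-572 + 4)*(-4) = -109 - (-40896)*(-4) = -109 - 72*2272 = -109 - 163584 = -163693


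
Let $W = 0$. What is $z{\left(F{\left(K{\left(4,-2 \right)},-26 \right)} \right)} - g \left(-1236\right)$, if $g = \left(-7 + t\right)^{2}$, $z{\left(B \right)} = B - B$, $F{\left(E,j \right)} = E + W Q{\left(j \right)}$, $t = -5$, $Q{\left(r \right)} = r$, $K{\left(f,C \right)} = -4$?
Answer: $177984$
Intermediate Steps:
$F{\left(E,j \right)} = E$ ($F{\left(E,j \right)} = E + 0 j = E + 0 = E$)
$z{\left(B \right)} = 0$
$g = 144$ ($g = \left(-7 - 5\right)^{2} = \left(-12\right)^{2} = 144$)
$z{\left(F{\left(K{\left(4,-2 \right)},-26 \right)} \right)} - g \left(-1236\right) = 0 - 144 \left(-1236\right) = 0 - -177984 = 0 + 177984 = 177984$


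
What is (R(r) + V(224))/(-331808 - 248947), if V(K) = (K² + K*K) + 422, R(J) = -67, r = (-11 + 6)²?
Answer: -33569/193585 ≈ -0.17341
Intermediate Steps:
r = 25 (r = (-5)² = 25)
V(K) = 422 + 2*K² (V(K) = (K² + K²) + 422 = 2*K² + 422 = 422 + 2*K²)
(R(r) + V(224))/(-331808 - 248947) = (-67 + (422 + 2*224²))/(-331808 - 248947) = (-67 + (422 + 2*50176))/(-580755) = (-67 + (422 + 100352))*(-1/580755) = (-67 + 100774)*(-1/580755) = 100707*(-1/580755) = -33569/193585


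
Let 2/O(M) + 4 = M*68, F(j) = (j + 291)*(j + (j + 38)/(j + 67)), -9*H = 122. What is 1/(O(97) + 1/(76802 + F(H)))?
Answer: 2348975010272/744778321 ≈ 3153.9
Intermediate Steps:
H = -122/9 (H = -⅑*122 = -122/9 ≈ -13.556)
F(j) = (291 + j)*(j + (38 + j)/(67 + j))
O(M) = 2/(-4 + 68*M) (O(M) = 2/(-4 + M*68) = 2/(-4 + 68*M))
1/(O(97) + 1/(76802 + F(H))) = 1/(1/(2*(-1 + 17*97)) + 1/(76802 + (11058 + (-122/9)³ + 359*(-122/9)² + 19826*(-122/9))/(67 - 122/9))) = 1/(1/(2*(-1 + 1649)) + 1/(76802 + (11058 - 1815848/729 + 359*(14884/81) - 2418772/9)/(481/9))) = 1/((½)/1648 + 1/(76802 + 9*(11058 - 1815848/729 + 5343356/81 - 2418772/9)/481)) = 1/((½)*(1/1648) + 1/(76802 + (9/481)*(-141584894/729))) = 1/(1/3296 + 1/(76802 - 141584894/38961)) = 1/(1/3296 + 1/(2850697828/38961)) = 1/(1/3296 + 38961/2850697828) = 1/(744778321/2348975010272) = 2348975010272/744778321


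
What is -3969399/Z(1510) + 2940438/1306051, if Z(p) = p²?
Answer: 1520255150451/2977926885100 ≈ 0.51051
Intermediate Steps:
-3969399/Z(1510) + 2940438/1306051 = -3969399/(1510²) + 2940438/1306051 = -3969399/2280100 + 2940438*(1/1306051) = -3969399*1/2280100 + 2940438/1306051 = -3969399/2280100 + 2940438/1306051 = 1520255150451/2977926885100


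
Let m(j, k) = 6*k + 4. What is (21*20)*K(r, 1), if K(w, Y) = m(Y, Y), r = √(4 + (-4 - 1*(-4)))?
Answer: 4200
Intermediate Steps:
r = 2 (r = √(4 + (-4 + 4)) = √(4 + 0) = √4 = 2)
m(j, k) = 4 + 6*k
K(w, Y) = 4 + 6*Y
(21*20)*K(r, 1) = (21*20)*(4 + 6*1) = 420*(4 + 6) = 420*10 = 4200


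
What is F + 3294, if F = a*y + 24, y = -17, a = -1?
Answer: 3335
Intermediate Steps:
F = 41 (F = -1*(-17) + 24 = 17 + 24 = 41)
F + 3294 = 41 + 3294 = 3335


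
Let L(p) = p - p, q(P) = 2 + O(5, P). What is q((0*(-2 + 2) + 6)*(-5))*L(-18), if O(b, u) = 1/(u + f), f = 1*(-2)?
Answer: 0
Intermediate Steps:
f = -2
O(b, u) = 1/(-2 + u) (O(b, u) = 1/(u - 2) = 1/(-2 + u))
q(P) = 2 + 1/(-2 + P)
L(p) = 0
q((0*(-2 + 2) + 6)*(-5))*L(-18) = ((-3 + 2*((0*(-2 + 2) + 6)*(-5)))/(-2 + (0*(-2 + 2) + 6)*(-5)))*0 = ((-3 + 2*((0*0 + 6)*(-5)))/(-2 + (0*0 + 6)*(-5)))*0 = ((-3 + 2*((0 + 6)*(-5)))/(-2 + (0 + 6)*(-5)))*0 = ((-3 + 2*(6*(-5)))/(-2 + 6*(-5)))*0 = ((-3 + 2*(-30))/(-2 - 30))*0 = ((-3 - 60)/(-32))*0 = -1/32*(-63)*0 = (63/32)*0 = 0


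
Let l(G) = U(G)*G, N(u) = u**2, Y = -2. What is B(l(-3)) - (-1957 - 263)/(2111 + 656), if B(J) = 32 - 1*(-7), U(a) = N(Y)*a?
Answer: 110133/2767 ≈ 39.802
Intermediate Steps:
U(a) = 4*a (U(a) = (-2)**2*a = 4*a)
l(G) = 4*G**2 (l(G) = (4*G)*G = 4*G**2)
B(J) = 39 (B(J) = 32 + 7 = 39)
B(l(-3)) - (-1957 - 263)/(2111 + 656) = 39 - (-1957 - 263)/(2111 + 656) = 39 - (-2220)/2767 = 39 - 1*(-2220/2767) = 39 + 2220/2767 = 110133/2767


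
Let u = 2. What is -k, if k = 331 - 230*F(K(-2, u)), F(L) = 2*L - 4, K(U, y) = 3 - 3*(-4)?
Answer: 5649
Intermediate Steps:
K(U, y) = 15 (K(U, y) = 3 + 12 = 15)
F(L) = -4 + 2*L
k = -5649 (k = 331 - 230*(-4 + 2*15) = 331 - 230*(-4 + 30) = 331 - 230*26 = 331 - 5980 = -5649)
-k = -1*(-5649) = 5649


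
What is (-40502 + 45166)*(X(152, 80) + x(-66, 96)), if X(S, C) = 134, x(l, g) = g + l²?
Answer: 21389104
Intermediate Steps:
(-40502 + 45166)*(X(152, 80) + x(-66, 96)) = (-40502 + 45166)*(134 + (96 + (-66)²)) = 4664*(134 + (96 + 4356)) = 4664*(134 + 4452) = 4664*4586 = 21389104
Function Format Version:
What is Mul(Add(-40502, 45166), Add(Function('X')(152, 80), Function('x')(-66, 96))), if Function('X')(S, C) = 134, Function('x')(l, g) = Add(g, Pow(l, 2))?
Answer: 21389104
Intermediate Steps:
Mul(Add(-40502, 45166), Add(Function('X')(152, 80), Function('x')(-66, 96))) = Mul(Add(-40502, 45166), Add(134, Add(96, Pow(-66, 2)))) = Mul(4664, Add(134, Add(96, 4356))) = Mul(4664, Add(134, 4452)) = Mul(4664, 4586) = 21389104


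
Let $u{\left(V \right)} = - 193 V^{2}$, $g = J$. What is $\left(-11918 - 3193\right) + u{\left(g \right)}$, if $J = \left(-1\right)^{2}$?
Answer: $-15304$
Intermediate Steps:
$J = 1$
$g = 1$
$\left(-11918 - 3193\right) + u{\left(g \right)} = \left(-11918 - 3193\right) - 193 \cdot 1^{2} = \left(-11918 - 3193\right) - 193 = -15111 - 193 = -15304$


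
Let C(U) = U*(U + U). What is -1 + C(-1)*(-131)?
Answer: -263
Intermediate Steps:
C(U) = 2*U**2 (C(U) = U*(2*U) = 2*U**2)
-1 + C(-1)*(-131) = -1 + (2*(-1)**2)*(-131) = -1 + (2*1)*(-131) = -1 + 2*(-131) = -1 - 262 = -263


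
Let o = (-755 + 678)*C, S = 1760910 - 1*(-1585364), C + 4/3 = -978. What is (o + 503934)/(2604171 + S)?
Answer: 1738028/17851335 ≈ 0.097361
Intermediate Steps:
C = -2938/3 (C = -4/3 - 978 = -2938/3 ≈ -979.33)
S = 3346274 (S = 1760910 + 1585364 = 3346274)
o = 226226/3 (o = (-755 + 678)*(-2938/3) = -77*(-2938/3) = 226226/3 ≈ 75409.)
(o + 503934)/(2604171 + S) = (226226/3 + 503934)/(2604171 + 3346274) = (1738028/3)/5950445 = (1738028/3)*(1/5950445) = 1738028/17851335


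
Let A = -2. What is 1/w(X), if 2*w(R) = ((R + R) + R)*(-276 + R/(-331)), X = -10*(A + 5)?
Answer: 331/4109670 ≈ 8.0542e-5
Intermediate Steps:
X = -30 (X = -10*(-2 + 5) = -10*3 = -30)
w(R) = 3*R*(-276 - R/331)/2 (w(R) = (((R + R) + R)*(-276 + R/(-331)))/2 = ((2*R + R)*(-276 + R*(-1/331)))/2 = ((3*R)*(-276 - R/331))/2 = (3*R*(-276 - R/331))/2 = 3*R*(-276 - R/331)/2)
1/w(X) = 1/(-3/662*(-30)*(91356 - 30)) = 1/(-3/662*(-30)*91326) = 1/(4109670/331) = 331/4109670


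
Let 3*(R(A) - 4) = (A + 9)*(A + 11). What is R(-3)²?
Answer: 400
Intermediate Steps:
R(A) = 4 + (9 + A)*(11 + A)/3 (R(A) = 4 + ((A + 9)*(A + 11))/3 = 4 + ((9 + A)*(11 + A))/3 = 4 + (9 + A)*(11 + A)/3)
R(-3)² = (37 + (⅓)*(-3)² + (20/3)*(-3))² = (37 + (⅓)*9 - 20)² = (37 + 3 - 20)² = 20² = 400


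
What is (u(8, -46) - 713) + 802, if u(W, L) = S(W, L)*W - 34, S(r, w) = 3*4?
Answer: 151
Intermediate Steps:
S(r, w) = 12
u(W, L) = -34 + 12*W (u(W, L) = 12*W - 34 = -34 + 12*W)
(u(8, -46) - 713) + 802 = ((-34 + 12*8) - 713) + 802 = ((-34 + 96) - 713) + 802 = (62 - 713) + 802 = -651 + 802 = 151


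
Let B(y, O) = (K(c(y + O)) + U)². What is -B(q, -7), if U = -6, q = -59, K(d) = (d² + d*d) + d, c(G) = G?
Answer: -74649600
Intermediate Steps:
K(d) = d + 2*d² (K(d) = (d² + d²) + d = 2*d² + d = d + 2*d²)
B(y, O) = (-6 + (O + y)*(1 + 2*O + 2*y))² (B(y, O) = ((y + O)*(1 + 2*(y + O)) - 6)² = ((O + y)*(1 + 2*(O + y)) - 6)² = ((O + y)*(1 + (2*O + 2*y)) - 6)² = ((O + y)*(1 + 2*O + 2*y) - 6)² = (-6 + (O + y)*(1 + 2*O + 2*y))²)
-B(q, -7) = -(-6 + (-7 - 59)*(1 + 2*(-7) + 2*(-59)))² = -(-6 - 66*(1 - 14 - 118))² = -(-6 - 66*(-131))² = -(-6 + 8646)² = -1*8640² = -1*74649600 = -74649600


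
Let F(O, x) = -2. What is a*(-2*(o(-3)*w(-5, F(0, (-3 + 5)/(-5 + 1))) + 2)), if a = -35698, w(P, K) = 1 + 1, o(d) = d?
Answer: -285584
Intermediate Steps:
w(P, K) = 2
a*(-2*(o(-3)*w(-5, F(0, (-3 + 5)/(-5 + 1))) + 2)) = -(-71396)*(-3*2 + 2) = -(-71396)*(-6 + 2) = -(-71396)*(-4) = -35698*8 = -285584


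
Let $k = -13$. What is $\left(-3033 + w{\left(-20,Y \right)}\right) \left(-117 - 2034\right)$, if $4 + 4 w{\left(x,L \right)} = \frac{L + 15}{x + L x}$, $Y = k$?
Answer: $\frac{1044180723}{160} \approx 6.5261 \cdot 10^{6}$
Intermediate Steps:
$Y = -13$
$w{\left(x,L \right)} = -1 + \frac{15 + L}{4 \left(x + L x\right)}$ ($w{\left(x,L \right)} = -1 + \frac{\left(L + 15\right) \frac{1}{x + L x}}{4} = -1 + \frac{\left(15 + L\right) \frac{1}{x + L x}}{4} = -1 + \frac{\frac{1}{x + L x} \left(15 + L\right)}{4} = -1 + \frac{15 + L}{4 \left(x + L x\right)}$)
$\left(-3033 + w{\left(-20,Y \right)}\right) \left(-117 - 2034\right) = \left(-3033 + \frac{\frac{15}{4} - -20 + \frac{1}{4} \left(-13\right) - \left(-13\right) \left(-20\right)}{\left(-20\right) \left(1 - 13\right)}\right) \left(-117 - 2034\right) = \left(-3033 - \frac{\frac{15}{4} + 20 - \frac{13}{4} - 260}{20 \left(-12\right)}\right) \left(-2151\right) = \left(-3033 - \left(- \frac{1}{240}\right) \left(- \frac{479}{2}\right)\right) \left(-2151\right) = \left(-3033 - \frac{479}{480}\right) \left(-2151\right) = \left(- \frac{1456319}{480}\right) \left(-2151\right) = \frac{1044180723}{160}$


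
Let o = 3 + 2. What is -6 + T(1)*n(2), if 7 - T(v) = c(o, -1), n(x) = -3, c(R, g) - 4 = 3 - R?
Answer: -21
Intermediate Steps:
o = 5
c(R, g) = 7 - R (c(R, g) = 4 + (3 - R) = 7 - R)
T(v) = 5 (T(v) = 7 - (7 - 1*5) = 7 - (7 - 5) = 7 - 1*2 = 7 - 2 = 5)
-6 + T(1)*n(2) = -6 + 5*(-3) = -6 - 15 = -21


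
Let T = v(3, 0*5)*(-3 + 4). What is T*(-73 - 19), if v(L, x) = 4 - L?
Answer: -92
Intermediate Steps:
T = 1 (T = (4 - 1*3)*(-3 + 4) = (4 - 3)*1 = 1*1 = 1)
T*(-73 - 19) = 1*(-73 - 19) = 1*(-92) = -92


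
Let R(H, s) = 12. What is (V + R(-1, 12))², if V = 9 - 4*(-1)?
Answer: 625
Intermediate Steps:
V = 13 (V = 9 + 4 = 13)
(V + R(-1, 12))² = (13 + 12)² = 25² = 625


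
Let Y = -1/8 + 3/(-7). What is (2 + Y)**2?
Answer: 6561/3136 ≈ 2.0922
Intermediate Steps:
Y = -31/56 (Y = -1*1/8 + 3*(-1/7) = -1/8 - 3/7 = -31/56 ≈ -0.55357)
(2 + Y)**2 = (2 - 31/56)**2 = (81/56)**2 = 6561/3136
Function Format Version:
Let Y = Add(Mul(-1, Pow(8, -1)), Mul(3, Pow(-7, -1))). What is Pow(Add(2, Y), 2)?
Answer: Rational(6561, 3136) ≈ 2.0922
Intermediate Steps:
Y = Rational(-31, 56) (Y = Add(Mul(-1, Rational(1, 8)), Mul(3, Rational(-1, 7))) = Add(Rational(-1, 8), Rational(-3, 7)) = Rational(-31, 56) ≈ -0.55357)
Pow(Add(2, Y), 2) = Pow(Add(2, Rational(-31, 56)), 2) = Pow(Rational(81, 56), 2) = Rational(6561, 3136)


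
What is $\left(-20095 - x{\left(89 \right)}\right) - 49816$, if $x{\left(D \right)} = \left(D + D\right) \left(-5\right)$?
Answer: $-69021$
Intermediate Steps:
$x{\left(D \right)} = - 10 D$ ($x{\left(D \right)} = 2 D \left(-5\right) = - 10 D$)
$\left(-20095 - x{\left(89 \right)}\right) - 49816 = \left(-20095 - \left(-10\right) 89\right) - 49816 = \left(-20095 - -890\right) - 49816 = \left(-20095 + 890\right) - 49816 = -19205 - 49816 = -69021$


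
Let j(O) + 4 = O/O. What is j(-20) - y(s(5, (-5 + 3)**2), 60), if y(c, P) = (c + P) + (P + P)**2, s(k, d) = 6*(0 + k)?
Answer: -14493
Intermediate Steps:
s(k, d) = 6*k
y(c, P) = P + c + 4*P**2 (y(c, P) = (P + c) + (2*P)**2 = (P + c) + 4*P**2 = P + c + 4*P**2)
j(O) = -3 (j(O) = -4 + O/O = -4 + 1 = -3)
j(-20) - y(s(5, (-5 + 3)**2), 60) = -3 - (60 + 6*5 + 4*60**2) = -3 - (60 + 30 + 4*3600) = -3 - (60 + 30 + 14400) = -3 - 1*14490 = -3 - 14490 = -14493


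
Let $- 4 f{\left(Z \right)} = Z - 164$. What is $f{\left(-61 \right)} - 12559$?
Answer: $- \frac{50011}{4} \approx -12503.0$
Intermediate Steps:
$f{\left(Z \right)} = 41 - \frac{Z}{4}$ ($f{\left(Z \right)} = - \frac{Z - 164}{4} = - \frac{-164 + Z}{4} = 41 - \frac{Z}{4}$)
$f{\left(-61 \right)} - 12559 = \left(41 - - \frac{61}{4}\right) - 12559 = \left(41 + \frac{61}{4}\right) - 12559 = \frac{225}{4} - 12559 = - \frac{50011}{4}$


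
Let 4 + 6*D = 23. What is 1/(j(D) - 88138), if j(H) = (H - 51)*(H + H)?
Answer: -18/1591937 ≈ -1.1307e-5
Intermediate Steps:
D = 19/6 (D = -⅔ + (⅙)*23 = -⅔ + 23/6 = 19/6 ≈ 3.1667)
j(H) = 2*H*(-51 + H) (j(H) = (-51 + H)*(2*H) = 2*H*(-51 + H))
1/(j(D) - 88138) = 1/(2*(19/6)*(-51 + 19/6) - 88138) = 1/(2*(19/6)*(-287/6) - 88138) = 1/(-5453/18 - 88138) = 1/(-1591937/18) = -18/1591937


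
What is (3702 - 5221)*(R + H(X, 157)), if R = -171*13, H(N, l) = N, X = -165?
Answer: 3627372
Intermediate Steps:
R = -2223
(3702 - 5221)*(R + H(X, 157)) = (3702 - 5221)*(-2223 - 165) = -1519*(-2388) = 3627372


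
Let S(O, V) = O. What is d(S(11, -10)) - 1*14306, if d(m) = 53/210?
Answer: -3004207/210 ≈ -14306.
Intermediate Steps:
d(m) = 53/210 (d(m) = 53*(1/210) = 53/210)
d(S(11, -10)) - 1*14306 = 53/210 - 1*14306 = 53/210 - 14306 = -3004207/210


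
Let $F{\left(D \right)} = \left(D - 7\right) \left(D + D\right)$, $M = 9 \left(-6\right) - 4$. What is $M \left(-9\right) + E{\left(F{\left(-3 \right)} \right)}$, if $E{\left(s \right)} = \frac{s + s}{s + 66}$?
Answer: $\frac{10982}{21} \approx 522.95$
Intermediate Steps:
$M = -58$ ($M = -54 - 4 = -58$)
$F{\left(D \right)} = 2 D \left(-7 + D\right)$ ($F{\left(D \right)} = \left(-7 + D\right) 2 D = 2 D \left(-7 + D\right)$)
$E{\left(s \right)} = \frac{2 s}{66 + s}$
$M \left(-9\right) + E{\left(F{\left(-3 \right)} \right)} = \left(-58\right) \left(-9\right) + \frac{2 \cdot 2 \left(-3\right) \left(-7 - 3\right)}{66 + 2 \left(-3\right) \left(-7 - 3\right)} = 522 + \frac{2 \cdot 2 \left(-3\right) \left(-10\right)}{66 + 2 \left(-3\right) \left(-10\right)} = 522 + 2 \cdot 60 \frac{1}{66 + 60} = 522 + 2 \cdot 60 \cdot \frac{1}{126} = 522 + \frac{20}{21} = \frac{10982}{21}$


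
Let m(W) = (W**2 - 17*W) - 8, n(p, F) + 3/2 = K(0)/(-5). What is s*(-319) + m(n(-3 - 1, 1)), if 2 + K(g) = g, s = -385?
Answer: 12282691/100 ≈ 1.2283e+5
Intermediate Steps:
K(g) = -2 + g
n(p, F) = -11/10 (n(p, F) = -3/2 + (-2 + 0)/(-5) = -3/2 - 2*(-1/5) = -3/2 + 2/5 = -11/10)
m(W) = -8 + W**2 - 17*W
s*(-319) + m(n(-3 - 1, 1)) = -385*(-319) + (-8 + (-11/10)**2 - 17*(-11/10)) = 122815 + (-8 + 121/100 + 187/10) = 122815 + 1191/100 = 12282691/100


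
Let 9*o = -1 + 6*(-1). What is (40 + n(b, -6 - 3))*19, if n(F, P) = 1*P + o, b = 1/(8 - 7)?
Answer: 5168/9 ≈ 574.22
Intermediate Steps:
b = 1 (b = 1/1 = 1)
o = -7/9 (o = (-1 + 6*(-1))/9 = (-1 - 6)/9 = (⅑)*(-7) = -7/9 ≈ -0.77778)
n(F, P) = -7/9 + P (n(F, P) = 1*P - 7/9 = P - 7/9 = -7/9 + P)
(40 + n(b, -6 - 3))*19 = (40 + (-7/9 + (-6 - 3)))*19 = (40 + (-7/9 - 9))*19 = (40 - 88/9)*19 = (272/9)*19 = 5168/9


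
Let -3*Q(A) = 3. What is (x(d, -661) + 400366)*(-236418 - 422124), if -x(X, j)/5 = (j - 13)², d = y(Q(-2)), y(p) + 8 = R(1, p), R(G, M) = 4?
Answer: 1232141301588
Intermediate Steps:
Q(A) = -1 (Q(A) = -⅓*3 = -1)
y(p) = -4 (y(p) = -8 + 4 = -4)
d = -4
x(X, j) = -5*(-13 + j)² (x(X, j) = -5*(j - 13)² = -5*(-13 + j)²)
(x(d, -661) + 400366)*(-236418 - 422124) = (-5*(-13 - 661)² + 400366)*(-236418 - 422124) = (-5*(-674)² + 400366)*(-658542) = (-5*454276 + 400366)*(-658542) = (-2271380 + 400366)*(-658542) = -1871014*(-658542) = 1232141301588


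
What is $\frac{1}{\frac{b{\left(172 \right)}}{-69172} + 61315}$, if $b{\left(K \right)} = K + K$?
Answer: $\frac{17293}{1060320209} \approx 1.6309 \cdot 10^{-5}$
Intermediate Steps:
$b{\left(K \right)} = 2 K$
$\frac{1}{\frac{b{\left(172 \right)}}{-69172} + 61315} = \frac{1}{\frac{2 \cdot 172}{-69172} + 61315} = \frac{1}{344 \left(- \frac{1}{69172}\right) + 61315} = \frac{1}{- \frac{86}{17293} + 61315} = \frac{1}{\frac{1060320209}{17293}} = \frac{17293}{1060320209}$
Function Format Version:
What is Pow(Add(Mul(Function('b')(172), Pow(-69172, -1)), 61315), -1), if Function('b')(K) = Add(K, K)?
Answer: Rational(17293, 1060320209) ≈ 1.6309e-5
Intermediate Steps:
Function('b')(K) = Mul(2, K)
Pow(Add(Mul(Function('b')(172), Pow(-69172, -1)), 61315), -1) = Pow(Add(Mul(Mul(2, 172), Pow(-69172, -1)), 61315), -1) = Pow(Add(Mul(344, Rational(-1, 69172)), 61315), -1) = Pow(Add(Rational(-86, 17293), 61315), -1) = Pow(Rational(1060320209, 17293), -1) = Rational(17293, 1060320209)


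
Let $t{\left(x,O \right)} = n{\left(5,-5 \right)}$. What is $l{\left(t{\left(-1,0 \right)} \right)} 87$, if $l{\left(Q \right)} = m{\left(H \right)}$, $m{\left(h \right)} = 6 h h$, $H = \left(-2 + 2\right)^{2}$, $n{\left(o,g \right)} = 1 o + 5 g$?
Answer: $0$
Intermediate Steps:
$n{\left(o,g \right)} = o + 5 g$
$t{\left(x,O \right)} = -20$ ($t{\left(x,O \right)} = 5 + 5 \left(-5\right) = 5 - 25 = -20$)
$H = 0$ ($H = 0^{2} = 0$)
$m{\left(h \right)} = 6 h^{2}$
$l{\left(Q \right)} = 0$ ($l{\left(Q \right)} = 6 \cdot 0^{2} = 6 \cdot 0 = 0$)
$l{\left(t{\left(-1,0 \right)} \right)} 87 = 0 \cdot 87 = 0$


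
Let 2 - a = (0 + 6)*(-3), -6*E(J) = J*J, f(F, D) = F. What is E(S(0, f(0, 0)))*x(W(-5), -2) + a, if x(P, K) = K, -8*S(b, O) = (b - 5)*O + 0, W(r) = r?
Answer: 20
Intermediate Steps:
S(b, O) = -O*(-5 + b)/8 (S(b, O) = -((b - 5)*O + 0)/8 = -((-5 + b)*O + 0)/8 = -(O*(-5 + b) + 0)/8 = -O*(-5 + b)/8)
E(J) = -J**2/6 (E(J) = -J*J/6 = -J**2/6)
a = 20 (a = 2 - (0 + 6)*(-3) = 2 - 6*(-3) = 2 - 1*(-18) = 2 + 18 = 20)
E(S(0, f(0, 0)))*x(W(-5), -2) + a = -((1/8)*0*(5 - 1*0))**2/6*(-2) + 20 = -((1/8)*0*(5 + 0))**2/6*(-2) + 20 = -((1/8)*0*5)**2/6*(-2) + 20 = -1/6*0**2*(-2) + 20 = -1/6*0*(-2) + 20 = 0*(-2) + 20 = 0 + 20 = 20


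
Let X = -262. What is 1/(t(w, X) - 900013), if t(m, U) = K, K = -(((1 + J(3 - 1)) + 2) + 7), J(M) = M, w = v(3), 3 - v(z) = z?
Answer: -1/900025 ≈ -1.1111e-6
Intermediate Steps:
v(z) = 3 - z
w = 0 (w = 3 - 1*3 = 3 - 3 = 0)
K = -12 (K = -(((1 + (3 - 1)) + 2) + 7) = -(((1 + 2) + 2) + 7) = -((3 + 2) + 7) = -(5 + 7) = -1*12 = -12)
t(m, U) = -12
1/(t(w, X) - 900013) = 1/(-12 - 900013) = 1/(-900025) = -1/900025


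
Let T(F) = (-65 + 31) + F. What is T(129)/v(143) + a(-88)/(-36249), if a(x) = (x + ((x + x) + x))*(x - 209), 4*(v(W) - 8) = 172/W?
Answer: 122782979/14342521 ≈ 8.5608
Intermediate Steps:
v(W) = 8 + 43/W (v(W) = 8 + (172/W)/4 = 8 + 43/W)
T(F) = -34 + F
a(x) = 4*x*(-209 + x) (a(x) = (x + (2*x + x))*(-209 + x) = (x + 3*x)*(-209 + x) = (4*x)*(-209 + x) = 4*x*(-209 + x))
T(129)/v(143) + a(-88)/(-36249) = (-34 + 129)/(8 + 43/143) + (4*(-88)*(-209 - 88))/(-36249) = 95/(8 + 43*(1/143)) + (4*(-88)*(-297))*(-1/36249) = 95/(8 + 43/143) + 104544*(-1/36249) = 95/(1187/143) - 34848/12083 = 95*(143/1187) - 34848/12083 = 13585/1187 - 34848/12083 = 122782979/14342521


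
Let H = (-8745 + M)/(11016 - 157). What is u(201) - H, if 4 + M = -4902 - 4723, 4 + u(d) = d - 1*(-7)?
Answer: 2233610/10859 ≈ 205.69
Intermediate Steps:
u(d) = 3 + d (u(d) = -4 + (d - 1*(-7)) = -4 + (d + 7) = -4 + (7 + d) = 3 + d)
M = -9629 (M = -4 + (-4902 - 4723) = -4 - 9625 = -9629)
H = -18374/10859 (H = (-8745 - 9629)/(11016 - 157) = -18374/10859 ≈ -1.6921)
u(201) - H = (3 + 201) - 1*(-18374/10859) = 204 + 18374/10859 = 2233610/10859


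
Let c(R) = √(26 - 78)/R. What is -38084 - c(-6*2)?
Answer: -38084 + I*√13/6 ≈ -38084.0 + 0.60093*I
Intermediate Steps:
c(R) = 2*I*√13/R (c(R) = √(-52)/R = (2*I*√13)/R = 2*I*√13/R)
-38084 - c(-6*2) = -38084 - 2*I*√13/((-6*2)) = -38084 - 2*I*√13/(-12) = -38084 - 2*I*√13*(-1)/12 = -38084 - (-1)*I*√13/6 = -38084 + I*√13/6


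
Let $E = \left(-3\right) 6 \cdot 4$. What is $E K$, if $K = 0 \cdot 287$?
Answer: $0$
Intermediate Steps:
$K = 0$
$E = -72$ ($E = \left(-18\right) 4 = -72$)
$E K = \left(-72\right) 0 = 0$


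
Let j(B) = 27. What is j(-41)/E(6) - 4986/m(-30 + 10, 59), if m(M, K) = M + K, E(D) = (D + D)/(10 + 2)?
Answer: -1311/13 ≈ -100.85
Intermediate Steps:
E(D) = D/6 (E(D) = (2*D)/12 = (2*D)*(1/12) = D/6)
m(M, K) = K + M
j(-41)/E(6) - 4986/m(-30 + 10, 59) = 27/(((⅙)*6)) - 4986/(59 + (-30 + 10)) = 27/1 - 4986/(59 - 20) = 27*1 - 4986/39 = 27 - 4986*1/39 = 27 - 1662/13 = -1311/13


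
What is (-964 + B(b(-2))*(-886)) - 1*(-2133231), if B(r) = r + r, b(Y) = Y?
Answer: 2135811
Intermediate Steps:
B(r) = 2*r
(-964 + B(b(-2))*(-886)) - 1*(-2133231) = (-964 + (2*(-2))*(-886)) - 1*(-2133231) = (-964 - 4*(-886)) + 2133231 = (-964 + 3544) + 2133231 = 2580 + 2133231 = 2135811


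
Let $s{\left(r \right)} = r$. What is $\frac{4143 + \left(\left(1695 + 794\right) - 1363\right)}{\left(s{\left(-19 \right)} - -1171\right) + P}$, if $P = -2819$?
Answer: $- \frac{5269}{1667} \approx -3.1608$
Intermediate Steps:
$\frac{4143 + \left(\left(1695 + 794\right) - 1363\right)}{\left(s{\left(-19 \right)} - -1171\right) + P} = \frac{4143 + \left(\left(1695 + 794\right) - 1363\right)}{\left(-19 - -1171\right) - 2819} = \frac{4143 + \left(2489 - 1363\right)}{\left(-19 + 1171\right) - 2819} = \frac{4143 + 1126}{1152 - 2819} = \frac{5269}{-1667} = 5269 \left(- \frac{1}{1667}\right) = - \frac{5269}{1667}$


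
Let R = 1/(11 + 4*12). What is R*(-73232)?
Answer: -73232/59 ≈ -1241.2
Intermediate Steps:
R = 1/59 (R = 1/(11 + 48) = 1/59 ≈ 0.016949)
R*(-73232) = (1/59)*(-73232) = -73232/59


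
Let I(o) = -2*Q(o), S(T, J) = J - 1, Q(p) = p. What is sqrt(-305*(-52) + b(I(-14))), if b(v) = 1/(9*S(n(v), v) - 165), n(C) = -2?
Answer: sqrt(96492318)/78 ≈ 125.94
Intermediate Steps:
S(T, J) = -1 + J
I(o) = -2*o
b(v) = 1/(-174 + 9*v) (b(v) = 1/(9*(-1 + v) - 165) = 1/((-9 + 9*v) - 165) = 1/(-174 + 9*v))
sqrt(-305*(-52) + b(I(-14))) = sqrt(-305*(-52) + 1/(3*(-58 + 3*(-2*(-14))))) = sqrt(15860 + 1/(3*(-58 + 3*28))) = sqrt(15860 + 1/(3*(-58 + 84))) = sqrt(15860 + (1/3)/26) = sqrt(15860 + (1/3)*(1/26)) = sqrt(15860 + 1/78) = sqrt(1237081/78) = sqrt(96492318)/78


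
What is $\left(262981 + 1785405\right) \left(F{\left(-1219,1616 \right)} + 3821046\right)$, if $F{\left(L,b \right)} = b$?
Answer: $7830287323532$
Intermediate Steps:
$\left(262981 + 1785405\right) \left(F{\left(-1219,1616 \right)} + 3821046\right) = \left(262981 + 1785405\right) \left(1616 + 3821046\right) = 2048386 \cdot 3822662 = 7830287323532$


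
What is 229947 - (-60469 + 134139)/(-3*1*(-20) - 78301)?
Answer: 17991356897/78241 ≈ 2.2995e+5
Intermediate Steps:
229947 - (-60469 + 134139)/(-3*1*(-20) - 78301) = 229947 - 73670/(-3*(-20) - 78301) = 229947 - 73670/(60 - 78301) = 229947 - 73670/(-78241) = 229947 - 73670*(-1)/78241 = 229947 - 1*(-73670/78241) = 229947 + 73670/78241 = 17991356897/78241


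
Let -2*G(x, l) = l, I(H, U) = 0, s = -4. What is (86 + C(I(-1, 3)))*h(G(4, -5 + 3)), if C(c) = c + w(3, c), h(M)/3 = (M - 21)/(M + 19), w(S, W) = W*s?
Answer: -258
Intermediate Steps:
w(S, W) = -4*W (w(S, W) = W*(-4) = -4*W)
G(x, l) = -l/2
h(M) = 3*(-21 + M)/(19 + M) (h(M) = 3*((M - 21)/(M + 19)) = 3*((-21 + M)/(19 + M)) = 3*(-21 + M)/(19 + M))
C(c) = -3*c (C(c) = c - 4*c = -3*c)
(86 + C(I(-1, 3)))*h(G(4, -5 + 3)) = (86 - 3*0)*(3*(-21 - (-5 + 3)/2)/(19 - (-5 + 3)/2)) = (86 + 0)*(3*(-21 - ½*(-2))/(19 - ½*(-2))) = 86*(3*(-21 + 1)/(19 + 1)) = 86*(3*(-20)/20) = 86*(3*(1/20)*(-20)) = 86*(-3) = -258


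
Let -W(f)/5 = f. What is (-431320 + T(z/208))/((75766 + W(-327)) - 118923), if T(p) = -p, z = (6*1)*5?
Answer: 44857295/4318288 ≈ 10.388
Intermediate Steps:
W(f) = -5*f
z = 30 (z = 6*5 = 30)
(-431320 + T(z/208))/((75766 + W(-327)) - 118923) = (-431320 - 30/208)/((75766 - 5*(-327)) - 118923) = (-431320 - 30/208)/((75766 + 1635) - 118923) = (-431320 - 1*15/104)/(77401 - 118923) = (-431320 - 15/104)/(-41522) = -44857295/104*(-1/41522) = 44857295/4318288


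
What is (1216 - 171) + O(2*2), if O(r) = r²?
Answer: 1061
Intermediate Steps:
(1216 - 171) + O(2*2) = (1216 - 171) + (2*2)² = 1045 + 4² = 1045 + 16 = 1061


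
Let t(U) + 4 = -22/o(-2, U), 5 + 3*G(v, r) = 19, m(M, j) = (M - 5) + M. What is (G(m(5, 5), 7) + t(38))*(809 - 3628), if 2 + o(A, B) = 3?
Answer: 180416/3 ≈ 60139.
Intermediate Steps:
o(A, B) = 1 (o(A, B) = -2 + 3 = 1)
m(M, j) = -5 + 2*M (m(M, j) = (-5 + M) + M = -5 + 2*M)
G(v, r) = 14/3 (G(v, r) = -5/3 + (⅓)*19 = -5/3 + 19/3 = 14/3)
t(U) = -26 (t(U) = -4 - 22/1 = -4 - 22*1 = -4 - 22 = -26)
(G(m(5, 5), 7) + t(38))*(809 - 3628) = (14/3 - 26)*(809 - 3628) = -64/3*(-2819) = 180416/3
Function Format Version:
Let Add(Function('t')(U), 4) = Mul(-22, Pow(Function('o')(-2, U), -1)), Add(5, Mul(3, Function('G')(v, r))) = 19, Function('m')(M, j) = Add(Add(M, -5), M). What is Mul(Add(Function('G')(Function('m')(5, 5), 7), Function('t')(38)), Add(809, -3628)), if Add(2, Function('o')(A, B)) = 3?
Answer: Rational(180416, 3) ≈ 60139.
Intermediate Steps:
Function('o')(A, B) = 1 (Function('o')(A, B) = Add(-2, 3) = 1)
Function('m')(M, j) = Add(-5, Mul(2, M)) (Function('m')(M, j) = Add(Add(-5, M), M) = Add(-5, Mul(2, M)))
Function('G')(v, r) = Rational(14, 3) (Function('G')(v, r) = Add(Rational(-5, 3), Mul(Rational(1, 3), 19)) = Add(Rational(-5, 3), Rational(19, 3)) = Rational(14, 3))
Function('t')(U) = -26 (Function('t')(U) = Add(-4, Mul(-22, Pow(1, -1))) = Add(-4, Mul(-22, 1)) = Add(-4, -22) = -26)
Mul(Add(Function('G')(Function('m')(5, 5), 7), Function('t')(38)), Add(809, -3628)) = Mul(Add(Rational(14, 3), -26), Add(809, -3628)) = Mul(Rational(-64, 3), -2819) = Rational(180416, 3)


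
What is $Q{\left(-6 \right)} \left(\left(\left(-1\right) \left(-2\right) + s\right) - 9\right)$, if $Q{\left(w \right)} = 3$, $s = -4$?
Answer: $-33$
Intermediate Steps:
$Q{\left(-6 \right)} \left(\left(\left(-1\right) \left(-2\right) + s\right) - 9\right) = 3 \left(\left(\left(-1\right) \left(-2\right) - 4\right) - 9\right) = 3 \left(\left(2 - 4\right) - 9\right) = 3 \left(-2 - 9\right) = 3 \left(-11\right) = -33$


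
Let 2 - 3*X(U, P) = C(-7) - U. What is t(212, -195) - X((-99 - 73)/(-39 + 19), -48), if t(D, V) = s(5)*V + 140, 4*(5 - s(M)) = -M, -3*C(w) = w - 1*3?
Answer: -194611/180 ≈ -1081.2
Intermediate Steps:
C(w) = 1 - w/3 (C(w) = -(w - 1*3)/3 = -(w - 3)/3 = -(-3 + w)/3 = 1 - w/3)
s(M) = 5 + M/4 (s(M) = 5 - (-1)*M/4 = 5 + M/4)
t(D, V) = 140 + 25*V/4 (t(D, V) = (5 + (¼)*5)*V + 140 = (5 + 5/4)*V + 140 = 25*V/4 + 140 = 140 + 25*V/4)
X(U, P) = -4/9 + U/3 (X(U, P) = ⅔ - ((1 - ⅓*(-7)) - U)/3 = ⅔ - ((1 + 7/3) - U)/3 = ⅔ - (10/3 - U)/3 = ⅔ + (-10/9 + U/3) = -4/9 + U/3)
t(212, -195) - X((-99 - 73)/(-39 + 19), -48) = (140 + (25/4)*(-195)) - (-4/9 + ((-99 - 73)/(-39 + 19))/3) = (140 - 4875/4) - (-4/9 + (-172/(-20))/3) = -4315/4 - (-4/9 + (-172*(-1/20))/3) = -4315/4 - (-4/9 + (⅓)*(43/5)) = -4315/4 - (-4/9 + 43/15) = -4315/4 - 1*109/45 = -4315/4 - 109/45 = -194611/180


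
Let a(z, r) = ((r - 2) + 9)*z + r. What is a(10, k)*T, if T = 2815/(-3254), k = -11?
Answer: 143565/3254 ≈ 44.120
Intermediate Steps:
T = -2815/3254 (T = 2815*(-1/3254) = -2815/3254 ≈ -0.86509)
a(z, r) = r + z*(7 + r) (a(z, r) = ((-2 + r) + 9)*z + r = (7 + r)*z + r = z*(7 + r) + r = r + z*(7 + r))
a(10, k)*T = (-11 + 7*10 - 11*10)*(-2815/3254) = (-11 + 70 - 110)*(-2815/3254) = -51*(-2815/3254) = 143565/3254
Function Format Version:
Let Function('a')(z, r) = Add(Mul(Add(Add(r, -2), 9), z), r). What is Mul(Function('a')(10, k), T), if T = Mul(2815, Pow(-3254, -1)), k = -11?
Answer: Rational(143565, 3254) ≈ 44.120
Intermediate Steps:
T = Rational(-2815, 3254) (T = Mul(2815, Rational(-1, 3254)) = Rational(-2815, 3254) ≈ -0.86509)
Function('a')(z, r) = Add(r, Mul(z, Add(7, r))) (Function('a')(z, r) = Add(Mul(Add(Add(-2, r), 9), z), r) = Add(Mul(Add(7, r), z), r) = Add(Mul(z, Add(7, r)), r) = Add(r, Mul(z, Add(7, r))))
Mul(Function('a')(10, k), T) = Mul(Add(-11, Mul(7, 10), Mul(-11, 10)), Rational(-2815, 3254)) = Mul(Add(-11, 70, -110), Rational(-2815, 3254)) = Mul(-51, Rational(-2815, 3254)) = Rational(143565, 3254)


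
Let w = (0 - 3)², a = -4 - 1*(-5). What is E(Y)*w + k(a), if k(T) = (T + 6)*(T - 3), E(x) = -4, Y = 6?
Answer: -50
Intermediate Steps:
a = 1 (a = -4 + 5 = 1)
k(T) = (-3 + T)*(6 + T) (k(T) = (6 + T)*(-3 + T) = (-3 + T)*(6 + T))
w = 9 (w = (-3)² = 9)
E(Y)*w + k(a) = -4*9 + (-18 + 1² + 3*1) = -36 + (-18 + 1 + 3) = -36 - 14 = -50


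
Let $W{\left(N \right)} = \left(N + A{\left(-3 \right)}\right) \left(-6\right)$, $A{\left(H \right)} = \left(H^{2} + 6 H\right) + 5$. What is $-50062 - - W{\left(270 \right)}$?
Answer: $-51658$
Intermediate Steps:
$A{\left(H \right)} = 5 + H^{2} + 6 H$
$W{\left(N \right)} = 24 - 6 N$ ($W{\left(N \right)} = \left(N + \left(5 + \left(-3\right)^{2} + 6 \left(-3\right)\right)\right) \left(-6\right) = \left(N + \left(5 + 9 - 18\right)\right) \left(-6\right) = \left(N - 4\right) \left(-6\right) = \left(-4 + N\right) \left(-6\right) = 24 - 6 N$)
$-50062 - - W{\left(270 \right)} = -50062 - - (24 - 1620) = -50062 - \left(-1\right) \left(-1596\right) = -50062 - 1596 = -51658$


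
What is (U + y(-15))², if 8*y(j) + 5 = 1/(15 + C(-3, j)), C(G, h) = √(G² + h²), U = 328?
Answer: 10275655/96 + 1963*√26/72 ≈ 1.0718e+5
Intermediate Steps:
y(j) = -5/8 + 1/(8*(15 + √(9 + j²))) (y(j) = -5/8 + 1/(8*(15 + √((-3)² + j²))) = -5/8 + 1/(8*(15 + √(9 + j²))))
(U + y(-15))² = (328 + (-74 - 5*√(9 + (-15)²))/(8*(15 + √(9 + (-15)²))))² = (328 + (-74 - 5*√(9 + 225))/(8*(15 + √(9 + 225))))² = (328 + (-74 - 15*√26)/(8*(15 + √234)))² = (328 + (-74 - 15*√26)/(8*(15 + 3*√26)))²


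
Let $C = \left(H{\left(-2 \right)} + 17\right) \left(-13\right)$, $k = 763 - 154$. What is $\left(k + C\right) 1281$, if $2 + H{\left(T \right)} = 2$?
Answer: $497028$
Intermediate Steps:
$H{\left(T \right)} = 0$ ($H{\left(T \right)} = -2 + 2 = 0$)
$k = 609$
$C = -221$ ($C = \left(0 + 17\right) \left(-13\right) = 17 \left(-13\right) = -221$)
$\left(k + C\right) 1281 = \left(609 - 221\right) 1281 = 388 \cdot 1281 = 497028$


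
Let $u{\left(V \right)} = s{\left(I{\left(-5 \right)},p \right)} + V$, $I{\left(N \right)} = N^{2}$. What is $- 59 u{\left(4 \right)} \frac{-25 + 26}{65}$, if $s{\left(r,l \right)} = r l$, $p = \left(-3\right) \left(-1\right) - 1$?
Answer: $- \frac{3186}{65} \approx -49.015$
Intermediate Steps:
$p = 2$ ($p = 3 - 1 = 2$)
$s{\left(r,l \right)} = l r$
$u{\left(V \right)} = 50 + V$ ($u{\left(V \right)} = 2 \left(-5\right)^{2} + V = 2 \cdot 25 + V = 50 + V$)
$- 59 u{\left(4 \right)} \frac{-25 + 26}{65} = - 59 \left(50 + 4\right) \frac{-25 + 26}{65} = \left(-59\right) 54 \cdot 1 \cdot \frac{1}{65} = \left(-3186\right) \frac{1}{65} = - \frac{3186}{65}$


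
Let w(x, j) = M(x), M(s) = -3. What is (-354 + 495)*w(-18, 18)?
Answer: -423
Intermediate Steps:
w(x, j) = -3
(-354 + 495)*w(-18, 18) = (-354 + 495)*(-3) = 141*(-3) = -423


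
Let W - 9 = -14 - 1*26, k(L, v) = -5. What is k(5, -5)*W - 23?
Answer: 132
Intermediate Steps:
W = -31 (W = 9 + (-14 - 1*26) = 9 + (-14 - 26) = 9 - 40 = -31)
k(5, -5)*W - 23 = -5*(-31) - 23 = 155 - 23 = 132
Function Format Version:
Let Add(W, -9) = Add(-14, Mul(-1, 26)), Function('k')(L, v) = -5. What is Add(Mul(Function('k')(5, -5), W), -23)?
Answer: 132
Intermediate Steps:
W = -31 (W = Add(9, Add(-14, Mul(-1, 26))) = Add(9, Add(-14, -26)) = Add(9, -40) = -31)
Add(Mul(Function('k')(5, -5), W), -23) = Add(Mul(-5, -31), -23) = Add(155, -23) = 132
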